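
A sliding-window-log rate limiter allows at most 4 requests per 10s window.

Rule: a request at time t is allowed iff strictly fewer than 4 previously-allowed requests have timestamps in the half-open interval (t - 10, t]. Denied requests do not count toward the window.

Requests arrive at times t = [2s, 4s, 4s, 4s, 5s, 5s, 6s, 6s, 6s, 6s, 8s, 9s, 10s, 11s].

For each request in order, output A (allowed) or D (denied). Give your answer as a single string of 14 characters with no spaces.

Tracking allowed requests in the window:
  req#1 t=2s: ALLOW
  req#2 t=4s: ALLOW
  req#3 t=4s: ALLOW
  req#4 t=4s: ALLOW
  req#5 t=5s: DENY
  req#6 t=5s: DENY
  req#7 t=6s: DENY
  req#8 t=6s: DENY
  req#9 t=6s: DENY
  req#10 t=6s: DENY
  req#11 t=8s: DENY
  req#12 t=9s: DENY
  req#13 t=10s: DENY
  req#14 t=11s: DENY

Answer: AAAADDDDDDDDDD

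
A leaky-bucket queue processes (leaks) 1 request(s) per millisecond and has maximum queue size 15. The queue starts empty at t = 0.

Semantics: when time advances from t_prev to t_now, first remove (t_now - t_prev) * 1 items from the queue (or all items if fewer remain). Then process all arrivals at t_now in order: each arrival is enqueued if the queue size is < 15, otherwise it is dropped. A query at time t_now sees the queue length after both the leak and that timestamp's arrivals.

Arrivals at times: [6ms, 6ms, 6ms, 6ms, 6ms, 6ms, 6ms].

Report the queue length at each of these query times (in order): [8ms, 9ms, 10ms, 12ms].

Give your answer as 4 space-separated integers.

Answer: 5 4 3 1

Derivation:
Queue lengths at query times:
  query t=8ms: backlog = 5
  query t=9ms: backlog = 4
  query t=10ms: backlog = 3
  query t=12ms: backlog = 1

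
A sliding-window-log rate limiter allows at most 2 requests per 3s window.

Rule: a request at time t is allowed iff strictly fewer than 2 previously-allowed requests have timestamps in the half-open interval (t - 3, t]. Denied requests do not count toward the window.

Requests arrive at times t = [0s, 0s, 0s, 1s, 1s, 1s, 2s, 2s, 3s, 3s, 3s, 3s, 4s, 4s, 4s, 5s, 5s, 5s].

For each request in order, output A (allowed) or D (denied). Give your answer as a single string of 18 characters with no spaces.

Answer: AADDDDDDAADDDDDDDD

Derivation:
Tracking allowed requests in the window:
  req#1 t=0s: ALLOW
  req#2 t=0s: ALLOW
  req#3 t=0s: DENY
  req#4 t=1s: DENY
  req#5 t=1s: DENY
  req#6 t=1s: DENY
  req#7 t=2s: DENY
  req#8 t=2s: DENY
  req#9 t=3s: ALLOW
  req#10 t=3s: ALLOW
  req#11 t=3s: DENY
  req#12 t=3s: DENY
  req#13 t=4s: DENY
  req#14 t=4s: DENY
  req#15 t=4s: DENY
  req#16 t=5s: DENY
  req#17 t=5s: DENY
  req#18 t=5s: DENY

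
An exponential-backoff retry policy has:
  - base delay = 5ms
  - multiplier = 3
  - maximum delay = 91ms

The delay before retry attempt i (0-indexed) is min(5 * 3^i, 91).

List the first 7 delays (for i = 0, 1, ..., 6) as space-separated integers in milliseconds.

Answer: 5 15 45 91 91 91 91

Derivation:
Computing each delay:
  i=0: min(5*3^0, 91) = 5
  i=1: min(5*3^1, 91) = 15
  i=2: min(5*3^2, 91) = 45
  i=3: min(5*3^3, 91) = 91
  i=4: min(5*3^4, 91) = 91
  i=5: min(5*3^5, 91) = 91
  i=6: min(5*3^6, 91) = 91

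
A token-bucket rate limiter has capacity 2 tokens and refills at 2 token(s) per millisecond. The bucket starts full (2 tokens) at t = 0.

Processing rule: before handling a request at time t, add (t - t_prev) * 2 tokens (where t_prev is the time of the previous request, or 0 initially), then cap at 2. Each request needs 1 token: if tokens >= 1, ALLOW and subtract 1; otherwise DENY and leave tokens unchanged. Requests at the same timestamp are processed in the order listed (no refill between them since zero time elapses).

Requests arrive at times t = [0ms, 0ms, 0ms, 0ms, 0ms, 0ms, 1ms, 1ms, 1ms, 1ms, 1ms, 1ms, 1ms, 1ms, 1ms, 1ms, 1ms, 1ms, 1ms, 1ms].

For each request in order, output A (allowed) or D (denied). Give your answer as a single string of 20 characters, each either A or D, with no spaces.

Answer: AADDDDAADDDDDDDDDDDD

Derivation:
Simulating step by step:
  req#1 t=0ms: ALLOW
  req#2 t=0ms: ALLOW
  req#3 t=0ms: DENY
  req#4 t=0ms: DENY
  req#5 t=0ms: DENY
  req#6 t=0ms: DENY
  req#7 t=1ms: ALLOW
  req#8 t=1ms: ALLOW
  req#9 t=1ms: DENY
  req#10 t=1ms: DENY
  req#11 t=1ms: DENY
  req#12 t=1ms: DENY
  req#13 t=1ms: DENY
  req#14 t=1ms: DENY
  req#15 t=1ms: DENY
  req#16 t=1ms: DENY
  req#17 t=1ms: DENY
  req#18 t=1ms: DENY
  req#19 t=1ms: DENY
  req#20 t=1ms: DENY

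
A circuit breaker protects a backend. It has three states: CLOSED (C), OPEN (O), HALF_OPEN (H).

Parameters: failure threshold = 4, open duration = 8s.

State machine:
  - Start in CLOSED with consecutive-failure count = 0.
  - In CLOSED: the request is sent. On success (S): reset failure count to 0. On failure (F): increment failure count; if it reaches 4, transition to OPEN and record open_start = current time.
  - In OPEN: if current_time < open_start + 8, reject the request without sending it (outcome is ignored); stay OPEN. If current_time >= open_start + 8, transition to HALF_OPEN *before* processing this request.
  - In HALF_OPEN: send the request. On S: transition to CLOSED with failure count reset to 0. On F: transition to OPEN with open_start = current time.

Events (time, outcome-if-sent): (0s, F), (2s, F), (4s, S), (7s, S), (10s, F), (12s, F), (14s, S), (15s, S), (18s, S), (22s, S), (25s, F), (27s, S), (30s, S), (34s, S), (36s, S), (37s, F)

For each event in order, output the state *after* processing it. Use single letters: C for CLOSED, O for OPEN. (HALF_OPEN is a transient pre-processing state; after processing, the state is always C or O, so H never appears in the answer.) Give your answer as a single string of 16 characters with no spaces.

State after each event:
  event#1 t=0s outcome=F: state=CLOSED
  event#2 t=2s outcome=F: state=CLOSED
  event#3 t=4s outcome=S: state=CLOSED
  event#4 t=7s outcome=S: state=CLOSED
  event#5 t=10s outcome=F: state=CLOSED
  event#6 t=12s outcome=F: state=CLOSED
  event#7 t=14s outcome=S: state=CLOSED
  event#8 t=15s outcome=S: state=CLOSED
  event#9 t=18s outcome=S: state=CLOSED
  event#10 t=22s outcome=S: state=CLOSED
  event#11 t=25s outcome=F: state=CLOSED
  event#12 t=27s outcome=S: state=CLOSED
  event#13 t=30s outcome=S: state=CLOSED
  event#14 t=34s outcome=S: state=CLOSED
  event#15 t=36s outcome=S: state=CLOSED
  event#16 t=37s outcome=F: state=CLOSED

Answer: CCCCCCCCCCCCCCCC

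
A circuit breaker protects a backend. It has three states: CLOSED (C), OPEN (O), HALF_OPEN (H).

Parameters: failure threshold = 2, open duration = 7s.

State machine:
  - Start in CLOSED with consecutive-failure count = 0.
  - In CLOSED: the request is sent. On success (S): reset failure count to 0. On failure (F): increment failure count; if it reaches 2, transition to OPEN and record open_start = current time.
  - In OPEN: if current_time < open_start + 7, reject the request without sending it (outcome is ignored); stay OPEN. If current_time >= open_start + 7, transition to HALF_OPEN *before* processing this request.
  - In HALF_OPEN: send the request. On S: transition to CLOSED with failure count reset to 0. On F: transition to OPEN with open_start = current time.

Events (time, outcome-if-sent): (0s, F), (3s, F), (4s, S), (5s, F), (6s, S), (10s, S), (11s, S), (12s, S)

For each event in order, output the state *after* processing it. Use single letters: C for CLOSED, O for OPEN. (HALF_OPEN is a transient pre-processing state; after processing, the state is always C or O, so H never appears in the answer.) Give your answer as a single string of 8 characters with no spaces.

State after each event:
  event#1 t=0s outcome=F: state=CLOSED
  event#2 t=3s outcome=F: state=OPEN
  event#3 t=4s outcome=S: state=OPEN
  event#4 t=5s outcome=F: state=OPEN
  event#5 t=6s outcome=S: state=OPEN
  event#6 t=10s outcome=S: state=CLOSED
  event#7 t=11s outcome=S: state=CLOSED
  event#8 t=12s outcome=S: state=CLOSED

Answer: COOOOCCC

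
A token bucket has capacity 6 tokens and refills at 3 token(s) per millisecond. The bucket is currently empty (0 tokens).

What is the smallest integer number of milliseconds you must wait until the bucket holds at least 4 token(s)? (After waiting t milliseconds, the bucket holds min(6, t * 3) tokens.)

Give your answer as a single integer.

Answer: 2

Derivation:
Need t * 3 >= 4, so t >= 4/3.
Smallest integer t = ceil(4/3) = 2.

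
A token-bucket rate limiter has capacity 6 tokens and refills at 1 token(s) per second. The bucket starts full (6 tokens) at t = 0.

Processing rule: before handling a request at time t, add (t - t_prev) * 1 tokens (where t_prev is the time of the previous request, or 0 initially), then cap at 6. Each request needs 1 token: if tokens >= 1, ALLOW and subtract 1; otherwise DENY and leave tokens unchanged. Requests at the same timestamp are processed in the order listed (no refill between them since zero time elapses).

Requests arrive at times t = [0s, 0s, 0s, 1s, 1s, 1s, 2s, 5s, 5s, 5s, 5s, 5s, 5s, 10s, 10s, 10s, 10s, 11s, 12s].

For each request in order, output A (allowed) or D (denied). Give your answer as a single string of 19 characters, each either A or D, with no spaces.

Answer: AAAAAAAAAAADDAAAAAA

Derivation:
Simulating step by step:
  req#1 t=0s: ALLOW
  req#2 t=0s: ALLOW
  req#3 t=0s: ALLOW
  req#4 t=1s: ALLOW
  req#5 t=1s: ALLOW
  req#6 t=1s: ALLOW
  req#7 t=2s: ALLOW
  req#8 t=5s: ALLOW
  req#9 t=5s: ALLOW
  req#10 t=5s: ALLOW
  req#11 t=5s: ALLOW
  req#12 t=5s: DENY
  req#13 t=5s: DENY
  req#14 t=10s: ALLOW
  req#15 t=10s: ALLOW
  req#16 t=10s: ALLOW
  req#17 t=10s: ALLOW
  req#18 t=11s: ALLOW
  req#19 t=12s: ALLOW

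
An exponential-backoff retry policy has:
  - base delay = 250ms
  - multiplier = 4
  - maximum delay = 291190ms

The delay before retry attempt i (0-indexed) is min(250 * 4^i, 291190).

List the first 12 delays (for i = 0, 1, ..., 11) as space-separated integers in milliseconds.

Answer: 250 1000 4000 16000 64000 256000 291190 291190 291190 291190 291190 291190

Derivation:
Computing each delay:
  i=0: min(250*4^0, 291190) = 250
  i=1: min(250*4^1, 291190) = 1000
  i=2: min(250*4^2, 291190) = 4000
  i=3: min(250*4^3, 291190) = 16000
  i=4: min(250*4^4, 291190) = 64000
  i=5: min(250*4^5, 291190) = 256000
  i=6: min(250*4^6, 291190) = 291190
  i=7: min(250*4^7, 291190) = 291190
  i=8: min(250*4^8, 291190) = 291190
  i=9: min(250*4^9, 291190) = 291190
  i=10: min(250*4^10, 291190) = 291190
  i=11: min(250*4^11, 291190) = 291190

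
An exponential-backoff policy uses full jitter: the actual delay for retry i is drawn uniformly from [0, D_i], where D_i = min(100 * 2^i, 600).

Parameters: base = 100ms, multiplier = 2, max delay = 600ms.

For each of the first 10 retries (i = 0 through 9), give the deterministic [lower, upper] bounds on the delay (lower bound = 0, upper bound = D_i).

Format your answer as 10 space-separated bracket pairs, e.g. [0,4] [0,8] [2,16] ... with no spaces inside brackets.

Computing bounds per retry:
  i=0: D_i=min(100*2^0,600)=100, bounds=[0,100]
  i=1: D_i=min(100*2^1,600)=200, bounds=[0,200]
  i=2: D_i=min(100*2^2,600)=400, bounds=[0,400]
  i=3: D_i=min(100*2^3,600)=600, bounds=[0,600]
  i=4: D_i=min(100*2^4,600)=600, bounds=[0,600]
  i=5: D_i=min(100*2^5,600)=600, bounds=[0,600]
  i=6: D_i=min(100*2^6,600)=600, bounds=[0,600]
  i=7: D_i=min(100*2^7,600)=600, bounds=[0,600]
  i=8: D_i=min(100*2^8,600)=600, bounds=[0,600]
  i=9: D_i=min(100*2^9,600)=600, bounds=[0,600]

Answer: [0,100] [0,200] [0,400] [0,600] [0,600] [0,600] [0,600] [0,600] [0,600] [0,600]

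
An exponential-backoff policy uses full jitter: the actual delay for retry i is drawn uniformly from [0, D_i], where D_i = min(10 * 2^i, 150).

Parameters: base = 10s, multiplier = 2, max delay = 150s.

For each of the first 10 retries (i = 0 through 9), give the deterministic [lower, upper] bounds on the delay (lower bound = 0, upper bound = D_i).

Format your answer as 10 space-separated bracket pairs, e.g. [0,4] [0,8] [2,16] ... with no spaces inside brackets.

Answer: [0,10] [0,20] [0,40] [0,80] [0,150] [0,150] [0,150] [0,150] [0,150] [0,150]

Derivation:
Computing bounds per retry:
  i=0: D_i=min(10*2^0,150)=10, bounds=[0,10]
  i=1: D_i=min(10*2^1,150)=20, bounds=[0,20]
  i=2: D_i=min(10*2^2,150)=40, bounds=[0,40]
  i=3: D_i=min(10*2^3,150)=80, bounds=[0,80]
  i=4: D_i=min(10*2^4,150)=150, bounds=[0,150]
  i=5: D_i=min(10*2^5,150)=150, bounds=[0,150]
  i=6: D_i=min(10*2^6,150)=150, bounds=[0,150]
  i=7: D_i=min(10*2^7,150)=150, bounds=[0,150]
  i=8: D_i=min(10*2^8,150)=150, bounds=[0,150]
  i=9: D_i=min(10*2^9,150)=150, bounds=[0,150]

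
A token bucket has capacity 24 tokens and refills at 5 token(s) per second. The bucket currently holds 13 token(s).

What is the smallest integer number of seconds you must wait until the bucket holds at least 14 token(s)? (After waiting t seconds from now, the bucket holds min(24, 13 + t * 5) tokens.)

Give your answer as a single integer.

Answer: 1

Derivation:
Need 13 + t * 5 >= 14, so t >= 1/5.
Smallest integer t = ceil(1/5) = 1.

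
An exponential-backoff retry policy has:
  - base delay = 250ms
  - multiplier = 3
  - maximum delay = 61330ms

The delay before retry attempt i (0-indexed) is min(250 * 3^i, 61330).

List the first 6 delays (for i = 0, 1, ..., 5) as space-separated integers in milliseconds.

Computing each delay:
  i=0: min(250*3^0, 61330) = 250
  i=1: min(250*3^1, 61330) = 750
  i=2: min(250*3^2, 61330) = 2250
  i=3: min(250*3^3, 61330) = 6750
  i=4: min(250*3^4, 61330) = 20250
  i=5: min(250*3^5, 61330) = 60750

Answer: 250 750 2250 6750 20250 60750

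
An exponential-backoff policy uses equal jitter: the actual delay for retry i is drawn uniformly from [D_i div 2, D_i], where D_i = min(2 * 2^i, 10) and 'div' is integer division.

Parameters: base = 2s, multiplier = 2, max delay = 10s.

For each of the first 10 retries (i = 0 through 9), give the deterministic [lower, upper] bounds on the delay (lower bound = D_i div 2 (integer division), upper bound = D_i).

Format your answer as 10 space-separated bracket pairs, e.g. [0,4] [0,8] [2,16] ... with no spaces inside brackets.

Computing bounds per retry:
  i=0: D_i=min(2*2^0,10)=2, bounds=[1,2]
  i=1: D_i=min(2*2^1,10)=4, bounds=[2,4]
  i=2: D_i=min(2*2^2,10)=8, bounds=[4,8]
  i=3: D_i=min(2*2^3,10)=10, bounds=[5,10]
  i=4: D_i=min(2*2^4,10)=10, bounds=[5,10]
  i=5: D_i=min(2*2^5,10)=10, bounds=[5,10]
  i=6: D_i=min(2*2^6,10)=10, bounds=[5,10]
  i=7: D_i=min(2*2^7,10)=10, bounds=[5,10]
  i=8: D_i=min(2*2^8,10)=10, bounds=[5,10]
  i=9: D_i=min(2*2^9,10)=10, bounds=[5,10]

Answer: [1,2] [2,4] [4,8] [5,10] [5,10] [5,10] [5,10] [5,10] [5,10] [5,10]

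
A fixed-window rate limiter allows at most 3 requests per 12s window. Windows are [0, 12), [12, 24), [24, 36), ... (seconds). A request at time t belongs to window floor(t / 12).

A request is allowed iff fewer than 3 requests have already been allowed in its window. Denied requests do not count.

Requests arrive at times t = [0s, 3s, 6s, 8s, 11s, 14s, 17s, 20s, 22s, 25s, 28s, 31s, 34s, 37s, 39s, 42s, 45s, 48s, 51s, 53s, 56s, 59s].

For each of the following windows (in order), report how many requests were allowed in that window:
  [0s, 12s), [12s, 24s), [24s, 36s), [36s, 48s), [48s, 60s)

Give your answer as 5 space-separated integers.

Processing requests:
  req#1 t=0s (window 0): ALLOW
  req#2 t=3s (window 0): ALLOW
  req#3 t=6s (window 0): ALLOW
  req#4 t=8s (window 0): DENY
  req#5 t=11s (window 0): DENY
  req#6 t=14s (window 1): ALLOW
  req#7 t=17s (window 1): ALLOW
  req#8 t=20s (window 1): ALLOW
  req#9 t=22s (window 1): DENY
  req#10 t=25s (window 2): ALLOW
  req#11 t=28s (window 2): ALLOW
  req#12 t=31s (window 2): ALLOW
  req#13 t=34s (window 2): DENY
  req#14 t=37s (window 3): ALLOW
  req#15 t=39s (window 3): ALLOW
  req#16 t=42s (window 3): ALLOW
  req#17 t=45s (window 3): DENY
  req#18 t=48s (window 4): ALLOW
  req#19 t=51s (window 4): ALLOW
  req#20 t=53s (window 4): ALLOW
  req#21 t=56s (window 4): DENY
  req#22 t=59s (window 4): DENY

Allowed counts by window: 3 3 3 3 3

Answer: 3 3 3 3 3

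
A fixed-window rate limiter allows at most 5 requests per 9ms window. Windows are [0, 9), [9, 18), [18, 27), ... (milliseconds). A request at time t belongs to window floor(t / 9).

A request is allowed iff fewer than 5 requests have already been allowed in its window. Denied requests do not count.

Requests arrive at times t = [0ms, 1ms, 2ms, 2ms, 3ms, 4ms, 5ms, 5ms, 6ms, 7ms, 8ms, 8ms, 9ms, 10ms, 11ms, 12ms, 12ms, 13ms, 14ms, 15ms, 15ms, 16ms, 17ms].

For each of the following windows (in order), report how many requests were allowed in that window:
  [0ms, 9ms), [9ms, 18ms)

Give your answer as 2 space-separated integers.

Answer: 5 5

Derivation:
Processing requests:
  req#1 t=0ms (window 0): ALLOW
  req#2 t=1ms (window 0): ALLOW
  req#3 t=2ms (window 0): ALLOW
  req#4 t=2ms (window 0): ALLOW
  req#5 t=3ms (window 0): ALLOW
  req#6 t=4ms (window 0): DENY
  req#7 t=5ms (window 0): DENY
  req#8 t=5ms (window 0): DENY
  req#9 t=6ms (window 0): DENY
  req#10 t=7ms (window 0): DENY
  req#11 t=8ms (window 0): DENY
  req#12 t=8ms (window 0): DENY
  req#13 t=9ms (window 1): ALLOW
  req#14 t=10ms (window 1): ALLOW
  req#15 t=11ms (window 1): ALLOW
  req#16 t=12ms (window 1): ALLOW
  req#17 t=12ms (window 1): ALLOW
  req#18 t=13ms (window 1): DENY
  req#19 t=14ms (window 1): DENY
  req#20 t=15ms (window 1): DENY
  req#21 t=15ms (window 1): DENY
  req#22 t=16ms (window 1): DENY
  req#23 t=17ms (window 1): DENY

Allowed counts by window: 5 5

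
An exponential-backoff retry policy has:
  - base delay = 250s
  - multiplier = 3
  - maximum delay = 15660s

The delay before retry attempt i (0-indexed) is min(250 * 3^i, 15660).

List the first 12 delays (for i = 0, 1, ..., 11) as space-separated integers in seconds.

Computing each delay:
  i=0: min(250*3^0, 15660) = 250
  i=1: min(250*3^1, 15660) = 750
  i=2: min(250*3^2, 15660) = 2250
  i=3: min(250*3^3, 15660) = 6750
  i=4: min(250*3^4, 15660) = 15660
  i=5: min(250*3^5, 15660) = 15660
  i=6: min(250*3^6, 15660) = 15660
  i=7: min(250*3^7, 15660) = 15660
  i=8: min(250*3^8, 15660) = 15660
  i=9: min(250*3^9, 15660) = 15660
  i=10: min(250*3^10, 15660) = 15660
  i=11: min(250*3^11, 15660) = 15660

Answer: 250 750 2250 6750 15660 15660 15660 15660 15660 15660 15660 15660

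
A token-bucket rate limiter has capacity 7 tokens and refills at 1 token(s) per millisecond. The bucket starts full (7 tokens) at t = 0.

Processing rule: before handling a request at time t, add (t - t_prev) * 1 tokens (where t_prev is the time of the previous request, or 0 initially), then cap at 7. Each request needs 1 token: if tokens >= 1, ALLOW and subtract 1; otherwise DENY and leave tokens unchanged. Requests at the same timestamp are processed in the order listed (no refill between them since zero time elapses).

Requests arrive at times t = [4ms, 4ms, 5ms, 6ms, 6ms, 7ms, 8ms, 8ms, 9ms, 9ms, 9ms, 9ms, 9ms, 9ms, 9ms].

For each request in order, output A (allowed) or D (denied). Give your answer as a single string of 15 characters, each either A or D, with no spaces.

Simulating step by step:
  req#1 t=4ms: ALLOW
  req#2 t=4ms: ALLOW
  req#3 t=5ms: ALLOW
  req#4 t=6ms: ALLOW
  req#5 t=6ms: ALLOW
  req#6 t=7ms: ALLOW
  req#7 t=8ms: ALLOW
  req#8 t=8ms: ALLOW
  req#9 t=9ms: ALLOW
  req#10 t=9ms: ALLOW
  req#11 t=9ms: ALLOW
  req#12 t=9ms: ALLOW
  req#13 t=9ms: DENY
  req#14 t=9ms: DENY
  req#15 t=9ms: DENY

Answer: AAAAAAAAAAAADDD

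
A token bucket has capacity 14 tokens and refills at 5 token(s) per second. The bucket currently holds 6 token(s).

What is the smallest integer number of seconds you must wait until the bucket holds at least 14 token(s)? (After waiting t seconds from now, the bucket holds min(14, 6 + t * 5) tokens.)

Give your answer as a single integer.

Need 6 + t * 5 >= 14, so t >= 8/5.
Smallest integer t = ceil(8/5) = 2.

Answer: 2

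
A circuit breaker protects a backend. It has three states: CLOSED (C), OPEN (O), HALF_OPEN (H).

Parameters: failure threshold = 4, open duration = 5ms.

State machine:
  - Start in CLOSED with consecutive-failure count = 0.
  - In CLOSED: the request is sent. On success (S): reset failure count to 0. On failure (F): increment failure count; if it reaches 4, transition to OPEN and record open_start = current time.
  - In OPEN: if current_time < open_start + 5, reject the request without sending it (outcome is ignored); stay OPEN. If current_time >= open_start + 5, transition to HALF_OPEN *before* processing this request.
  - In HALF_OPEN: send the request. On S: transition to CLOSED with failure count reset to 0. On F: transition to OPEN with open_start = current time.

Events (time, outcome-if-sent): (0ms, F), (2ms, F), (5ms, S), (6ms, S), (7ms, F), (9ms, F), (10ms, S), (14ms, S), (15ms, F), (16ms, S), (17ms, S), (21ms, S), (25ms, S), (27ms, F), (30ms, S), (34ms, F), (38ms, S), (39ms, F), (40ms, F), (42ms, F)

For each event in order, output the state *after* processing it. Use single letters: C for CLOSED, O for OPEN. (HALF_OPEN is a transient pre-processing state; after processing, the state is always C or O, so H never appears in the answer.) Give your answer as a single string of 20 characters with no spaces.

State after each event:
  event#1 t=0ms outcome=F: state=CLOSED
  event#2 t=2ms outcome=F: state=CLOSED
  event#3 t=5ms outcome=S: state=CLOSED
  event#4 t=6ms outcome=S: state=CLOSED
  event#5 t=7ms outcome=F: state=CLOSED
  event#6 t=9ms outcome=F: state=CLOSED
  event#7 t=10ms outcome=S: state=CLOSED
  event#8 t=14ms outcome=S: state=CLOSED
  event#9 t=15ms outcome=F: state=CLOSED
  event#10 t=16ms outcome=S: state=CLOSED
  event#11 t=17ms outcome=S: state=CLOSED
  event#12 t=21ms outcome=S: state=CLOSED
  event#13 t=25ms outcome=S: state=CLOSED
  event#14 t=27ms outcome=F: state=CLOSED
  event#15 t=30ms outcome=S: state=CLOSED
  event#16 t=34ms outcome=F: state=CLOSED
  event#17 t=38ms outcome=S: state=CLOSED
  event#18 t=39ms outcome=F: state=CLOSED
  event#19 t=40ms outcome=F: state=CLOSED
  event#20 t=42ms outcome=F: state=CLOSED

Answer: CCCCCCCCCCCCCCCCCCCC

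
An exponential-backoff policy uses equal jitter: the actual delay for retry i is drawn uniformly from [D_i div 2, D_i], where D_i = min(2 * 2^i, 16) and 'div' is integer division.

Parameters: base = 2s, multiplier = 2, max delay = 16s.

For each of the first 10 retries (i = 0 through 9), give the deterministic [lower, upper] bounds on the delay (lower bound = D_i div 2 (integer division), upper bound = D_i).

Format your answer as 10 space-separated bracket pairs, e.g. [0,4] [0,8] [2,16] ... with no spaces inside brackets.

Answer: [1,2] [2,4] [4,8] [8,16] [8,16] [8,16] [8,16] [8,16] [8,16] [8,16]

Derivation:
Computing bounds per retry:
  i=0: D_i=min(2*2^0,16)=2, bounds=[1,2]
  i=1: D_i=min(2*2^1,16)=4, bounds=[2,4]
  i=2: D_i=min(2*2^2,16)=8, bounds=[4,8]
  i=3: D_i=min(2*2^3,16)=16, bounds=[8,16]
  i=4: D_i=min(2*2^4,16)=16, bounds=[8,16]
  i=5: D_i=min(2*2^5,16)=16, bounds=[8,16]
  i=6: D_i=min(2*2^6,16)=16, bounds=[8,16]
  i=7: D_i=min(2*2^7,16)=16, bounds=[8,16]
  i=8: D_i=min(2*2^8,16)=16, bounds=[8,16]
  i=9: D_i=min(2*2^9,16)=16, bounds=[8,16]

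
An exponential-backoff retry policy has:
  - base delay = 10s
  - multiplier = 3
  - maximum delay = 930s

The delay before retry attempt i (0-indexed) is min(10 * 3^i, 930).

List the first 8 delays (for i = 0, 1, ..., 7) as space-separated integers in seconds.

Computing each delay:
  i=0: min(10*3^0, 930) = 10
  i=1: min(10*3^1, 930) = 30
  i=2: min(10*3^2, 930) = 90
  i=3: min(10*3^3, 930) = 270
  i=4: min(10*3^4, 930) = 810
  i=5: min(10*3^5, 930) = 930
  i=6: min(10*3^6, 930) = 930
  i=7: min(10*3^7, 930) = 930

Answer: 10 30 90 270 810 930 930 930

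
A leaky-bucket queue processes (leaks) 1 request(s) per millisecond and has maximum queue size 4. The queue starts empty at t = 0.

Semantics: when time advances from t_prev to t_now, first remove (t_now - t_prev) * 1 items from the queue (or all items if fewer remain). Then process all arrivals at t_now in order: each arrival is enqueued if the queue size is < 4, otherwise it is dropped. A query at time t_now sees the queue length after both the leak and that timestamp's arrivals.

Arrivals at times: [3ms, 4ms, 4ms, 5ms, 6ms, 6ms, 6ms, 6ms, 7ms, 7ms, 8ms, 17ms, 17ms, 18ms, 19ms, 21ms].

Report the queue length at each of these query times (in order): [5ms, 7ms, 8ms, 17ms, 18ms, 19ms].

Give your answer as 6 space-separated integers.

Answer: 2 4 4 2 2 2

Derivation:
Queue lengths at query times:
  query t=5ms: backlog = 2
  query t=7ms: backlog = 4
  query t=8ms: backlog = 4
  query t=17ms: backlog = 2
  query t=18ms: backlog = 2
  query t=19ms: backlog = 2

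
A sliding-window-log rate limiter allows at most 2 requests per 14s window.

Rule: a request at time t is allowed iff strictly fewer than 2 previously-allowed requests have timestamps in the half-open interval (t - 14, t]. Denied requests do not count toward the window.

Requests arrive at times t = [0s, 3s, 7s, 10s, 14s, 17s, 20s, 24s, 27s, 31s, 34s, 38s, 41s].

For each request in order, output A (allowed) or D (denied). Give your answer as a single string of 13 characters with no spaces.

Answer: AADDAADDDAADD

Derivation:
Tracking allowed requests in the window:
  req#1 t=0s: ALLOW
  req#2 t=3s: ALLOW
  req#3 t=7s: DENY
  req#4 t=10s: DENY
  req#5 t=14s: ALLOW
  req#6 t=17s: ALLOW
  req#7 t=20s: DENY
  req#8 t=24s: DENY
  req#9 t=27s: DENY
  req#10 t=31s: ALLOW
  req#11 t=34s: ALLOW
  req#12 t=38s: DENY
  req#13 t=41s: DENY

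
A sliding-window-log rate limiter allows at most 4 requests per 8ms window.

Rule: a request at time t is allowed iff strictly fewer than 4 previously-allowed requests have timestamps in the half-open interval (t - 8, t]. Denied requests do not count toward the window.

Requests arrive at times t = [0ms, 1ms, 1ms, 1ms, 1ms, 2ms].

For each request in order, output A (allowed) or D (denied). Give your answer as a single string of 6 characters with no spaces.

Answer: AAAADD

Derivation:
Tracking allowed requests in the window:
  req#1 t=0ms: ALLOW
  req#2 t=1ms: ALLOW
  req#3 t=1ms: ALLOW
  req#4 t=1ms: ALLOW
  req#5 t=1ms: DENY
  req#6 t=2ms: DENY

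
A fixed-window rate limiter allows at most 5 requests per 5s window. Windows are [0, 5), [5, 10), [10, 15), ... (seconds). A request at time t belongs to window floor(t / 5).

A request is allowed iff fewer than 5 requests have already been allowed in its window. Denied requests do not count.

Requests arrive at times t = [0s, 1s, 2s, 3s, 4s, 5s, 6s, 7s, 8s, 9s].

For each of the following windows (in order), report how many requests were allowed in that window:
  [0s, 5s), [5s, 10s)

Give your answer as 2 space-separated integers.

Processing requests:
  req#1 t=0s (window 0): ALLOW
  req#2 t=1s (window 0): ALLOW
  req#3 t=2s (window 0): ALLOW
  req#4 t=3s (window 0): ALLOW
  req#5 t=4s (window 0): ALLOW
  req#6 t=5s (window 1): ALLOW
  req#7 t=6s (window 1): ALLOW
  req#8 t=7s (window 1): ALLOW
  req#9 t=8s (window 1): ALLOW
  req#10 t=9s (window 1): ALLOW

Allowed counts by window: 5 5

Answer: 5 5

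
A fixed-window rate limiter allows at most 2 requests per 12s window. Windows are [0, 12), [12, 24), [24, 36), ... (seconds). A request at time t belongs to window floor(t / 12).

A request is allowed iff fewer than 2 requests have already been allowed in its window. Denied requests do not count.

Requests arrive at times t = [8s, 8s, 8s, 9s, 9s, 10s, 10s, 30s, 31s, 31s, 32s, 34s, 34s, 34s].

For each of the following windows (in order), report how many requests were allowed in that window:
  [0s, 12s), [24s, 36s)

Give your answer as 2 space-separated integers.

Processing requests:
  req#1 t=8s (window 0): ALLOW
  req#2 t=8s (window 0): ALLOW
  req#3 t=8s (window 0): DENY
  req#4 t=9s (window 0): DENY
  req#5 t=9s (window 0): DENY
  req#6 t=10s (window 0): DENY
  req#7 t=10s (window 0): DENY
  req#8 t=30s (window 2): ALLOW
  req#9 t=31s (window 2): ALLOW
  req#10 t=31s (window 2): DENY
  req#11 t=32s (window 2): DENY
  req#12 t=34s (window 2): DENY
  req#13 t=34s (window 2): DENY
  req#14 t=34s (window 2): DENY

Allowed counts by window: 2 2

Answer: 2 2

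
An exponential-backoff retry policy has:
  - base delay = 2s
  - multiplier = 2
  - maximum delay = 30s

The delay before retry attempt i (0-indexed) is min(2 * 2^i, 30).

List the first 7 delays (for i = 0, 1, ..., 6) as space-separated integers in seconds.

Computing each delay:
  i=0: min(2*2^0, 30) = 2
  i=1: min(2*2^1, 30) = 4
  i=2: min(2*2^2, 30) = 8
  i=3: min(2*2^3, 30) = 16
  i=4: min(2*2^4, 30) = 30
  i=5: min(2*2^5, 30) = 30
  i=6: min(2*2^6, 30) = 30

Answer: 2 4 8 16 30 30 30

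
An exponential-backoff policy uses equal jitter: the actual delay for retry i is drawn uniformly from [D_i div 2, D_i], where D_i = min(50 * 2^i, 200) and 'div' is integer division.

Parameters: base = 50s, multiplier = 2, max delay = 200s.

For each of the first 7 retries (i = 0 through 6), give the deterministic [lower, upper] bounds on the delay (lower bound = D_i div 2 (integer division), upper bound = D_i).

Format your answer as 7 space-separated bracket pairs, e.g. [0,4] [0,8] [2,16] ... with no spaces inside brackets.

Answer: [25,50] [50,100] [100,200] [100,200] [100,200] [100,200] [100,200]

Derivation:
Computing bounds per retry:
  i=0: D_i=min(50*2^0,200)=50, bounds=[25,50]
  i=1: D_i=min(50*2^1,200)=100, bounds=[50,100]
  i=2: D_i=min(50*2^2,200)=200, bounds=[100,200]
  i=3: D_i=min(50*2^3,200)=200, bounds=[100,200]
  i=4: D_i=min(50*2^4,200)=200, bounds=[100,200]
  i=5: D_i=min(50*2^5,200)=200, bounds=[100,200]
  i=6: D_i=min(50*2^6,200)=200, bounds=[100,200]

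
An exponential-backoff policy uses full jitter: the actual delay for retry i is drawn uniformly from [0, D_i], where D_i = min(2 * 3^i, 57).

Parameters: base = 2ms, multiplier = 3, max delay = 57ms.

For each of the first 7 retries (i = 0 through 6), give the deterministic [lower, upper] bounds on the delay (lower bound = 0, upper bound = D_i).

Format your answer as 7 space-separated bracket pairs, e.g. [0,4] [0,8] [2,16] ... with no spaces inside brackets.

Answer: [0,2] [0,6] [0,18] [0,54] [0,57] [0,57] [0,57]

Derivation:
Computing bounds per retry:
  i=0: D_i=min(2*3^0,57)=2, bounds=[0,2]
  i=1: D_i=min(2*3^1,57)=6, bounds=[0,6]
  i=2: D_i=min(2*3^2,57)=18, bounds=[0,18]
  i=3: D_i=min(2*3^3,57)=54, bounds=[0,54]
  i=4: D_i=min(2*3^4,57)=57, bounds=[0,57]
  i=5: D_i=min(2*3^5,57)=57, bounds=[0,57]
  i=6: D_i=min(2*3^6,57)=57, bounds=[0,57]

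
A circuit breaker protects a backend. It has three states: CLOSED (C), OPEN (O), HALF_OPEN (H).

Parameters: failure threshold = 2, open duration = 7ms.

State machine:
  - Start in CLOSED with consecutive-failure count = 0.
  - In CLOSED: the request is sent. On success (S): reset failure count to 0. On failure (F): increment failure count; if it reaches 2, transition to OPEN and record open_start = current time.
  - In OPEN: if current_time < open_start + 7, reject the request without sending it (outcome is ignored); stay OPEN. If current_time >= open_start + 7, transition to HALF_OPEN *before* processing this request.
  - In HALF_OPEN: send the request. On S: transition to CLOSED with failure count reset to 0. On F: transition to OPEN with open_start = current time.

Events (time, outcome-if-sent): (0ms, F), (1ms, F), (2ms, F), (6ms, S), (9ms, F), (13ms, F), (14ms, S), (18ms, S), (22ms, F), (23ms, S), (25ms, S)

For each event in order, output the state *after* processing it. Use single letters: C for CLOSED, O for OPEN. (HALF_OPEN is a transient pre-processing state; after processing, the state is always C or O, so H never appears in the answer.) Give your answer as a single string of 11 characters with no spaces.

State after each event:
  event#1 t=0ms outcome=F: state=CLOSED
  event#2 t=1ms outcome=F: state=OPEN
  event#3 t=2ms outcome=F: state=OPEN
  event#4 t=6ms outcome=S: state=OPEN
  event#5 t=9ms outcome=F: state=OPEN
  event#6 t=13ms outcome=F: state=OPEN
  event#7 t=14ms outcome=S: state=OPEN
  event#8 t=18ms outcome=S: state=CLOSED
  event#9 t=22ms outcome=F: state=CLOSED
  event#10 t=23ms outcome=S: state=CLOSED
  event#11 t=25ms outcome=S: state=CLOSED

Answer: COOOOOOCCCC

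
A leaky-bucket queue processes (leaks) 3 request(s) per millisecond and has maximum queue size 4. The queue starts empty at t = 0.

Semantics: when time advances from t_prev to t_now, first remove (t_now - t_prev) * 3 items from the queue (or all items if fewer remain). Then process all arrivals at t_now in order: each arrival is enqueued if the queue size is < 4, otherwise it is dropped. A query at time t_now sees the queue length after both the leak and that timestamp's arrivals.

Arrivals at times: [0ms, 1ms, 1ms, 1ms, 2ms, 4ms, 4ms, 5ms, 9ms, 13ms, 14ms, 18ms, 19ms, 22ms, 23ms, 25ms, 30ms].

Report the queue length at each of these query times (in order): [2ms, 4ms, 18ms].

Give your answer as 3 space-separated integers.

Answer: 1 2 1

Derivation:
Queue lengths at query times:
  query t=2ms: backlog = 1
  query t=4ms: backlog = 2
  query t=18ms: backlog = 1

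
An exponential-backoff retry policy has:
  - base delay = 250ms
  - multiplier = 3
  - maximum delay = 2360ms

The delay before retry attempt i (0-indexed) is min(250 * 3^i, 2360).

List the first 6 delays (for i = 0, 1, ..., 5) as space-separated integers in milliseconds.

Computing each delay:
  i=0: min(250*3^0, 2360) = 250
  i=1: min(250*3^1, 2360) = 750
  i=2: min(250*3^2, 2360) = 2250
  i=3: min(250*3^3, 2360) = 2360
  i=4: min(250*3^4, 2360) = 2360
  i=5: min(250*3^5, 2360) = 2360

Answer: 250 750 2250 2360 2360 2360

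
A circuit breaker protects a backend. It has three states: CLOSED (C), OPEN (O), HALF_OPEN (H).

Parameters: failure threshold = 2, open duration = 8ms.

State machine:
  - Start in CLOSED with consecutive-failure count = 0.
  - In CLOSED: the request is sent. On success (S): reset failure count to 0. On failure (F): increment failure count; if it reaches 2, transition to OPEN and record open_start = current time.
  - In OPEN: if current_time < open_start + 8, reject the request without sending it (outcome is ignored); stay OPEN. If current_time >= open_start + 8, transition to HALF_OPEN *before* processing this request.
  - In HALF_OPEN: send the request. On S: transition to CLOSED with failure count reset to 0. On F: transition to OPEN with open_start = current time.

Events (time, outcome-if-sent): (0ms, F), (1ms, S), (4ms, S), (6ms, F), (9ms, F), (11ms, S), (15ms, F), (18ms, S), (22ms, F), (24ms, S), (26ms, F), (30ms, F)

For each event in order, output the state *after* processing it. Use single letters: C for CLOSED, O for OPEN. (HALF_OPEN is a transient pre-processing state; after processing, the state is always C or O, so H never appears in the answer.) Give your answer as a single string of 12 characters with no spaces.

State after each event:
  event#1 t=0ms outcome=F: state=CLOSED
  event#2 t=1ms outcome=S: state=CLOSED
  event#3 t=4ms outcome=S: state=CLOSED
  event#4 t=6ms outcome=F: state=CLOSED
  event#5 t=9ms outcome=F: state=OPEN
  event#6 t=11ms outcome=S: state=OPEN
  event#7 t=15ms outcome=F: state=OPEN
  event#8 t=18ms outcome=S: state=CLOSED
  event#9 t=22ms outcome=F: state=CLOSED
  event#10 t=24ms outcome=S: state=CLOSED
  event#11 t=26ms outcome=F: state=CLOSED
  event#12 t=30ms outcome=F: state=OPEN

Answer: CCCCOOOCCCCO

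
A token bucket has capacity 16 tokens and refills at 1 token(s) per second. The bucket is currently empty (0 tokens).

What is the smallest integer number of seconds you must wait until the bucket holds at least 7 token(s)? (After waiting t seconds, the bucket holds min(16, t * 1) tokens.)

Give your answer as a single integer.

Need t * 1 >= 7, so t >= 7/1.
Smallest integer t = ceil(7/1) = 7.

Answer: 7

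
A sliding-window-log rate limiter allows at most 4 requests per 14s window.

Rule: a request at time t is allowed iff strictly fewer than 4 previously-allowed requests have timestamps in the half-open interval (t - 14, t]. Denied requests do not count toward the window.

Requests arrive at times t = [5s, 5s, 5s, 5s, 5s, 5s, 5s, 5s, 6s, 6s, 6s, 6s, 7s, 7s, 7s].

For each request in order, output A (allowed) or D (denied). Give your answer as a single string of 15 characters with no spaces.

Tracking allowed requests in the window:
  req#1 t=5s: ALLOW
  req#2 t=5s: ALLOW
  req#3 t=5s: ALLOW
  req#4 t=5s: ALLOW
  req#5 t=5s: DENY
  req#6 t=5s: DENY
  req#7 t=5s: DENY
  req#8 t=5s: DENY
  req#9 t=6s: DENY
  req#10 t=6s: DENY
  req#11 t=6s: DENY
  req#12 t=6s: DENY
  req#13 t=7s: DENY
  req#14 t=7s: DENY
  req#15 t=7s: DENY

Answer: AAAADDDDDDDDDDD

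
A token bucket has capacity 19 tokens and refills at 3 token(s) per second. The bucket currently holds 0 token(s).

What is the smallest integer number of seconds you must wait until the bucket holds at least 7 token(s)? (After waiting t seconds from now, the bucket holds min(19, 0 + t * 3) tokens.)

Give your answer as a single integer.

Need 0 + t * 3 >= 7, so t >= 7/3.
Smallest integer t = ceil(7/3) = 3.

Answer: 3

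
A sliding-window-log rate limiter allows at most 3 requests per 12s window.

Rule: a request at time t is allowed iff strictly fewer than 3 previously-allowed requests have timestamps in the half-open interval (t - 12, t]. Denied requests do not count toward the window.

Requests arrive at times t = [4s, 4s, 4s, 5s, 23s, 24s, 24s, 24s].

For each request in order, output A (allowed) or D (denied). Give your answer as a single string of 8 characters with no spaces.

Answer: AAADAAAD

Derivation:
Tracking allowed requests in the window:
  req#1 t=4s: ALLOW
  req#2 t=4s: ALLOW
  req#3 t=4s: ALLOW
  req#4 t=5s: DENY
  req#5 t=23s: ALLOW
  req#6 t=24s: ALLOW
  req#7 t=24s: ALLOW
  req#8 t=24s: DENY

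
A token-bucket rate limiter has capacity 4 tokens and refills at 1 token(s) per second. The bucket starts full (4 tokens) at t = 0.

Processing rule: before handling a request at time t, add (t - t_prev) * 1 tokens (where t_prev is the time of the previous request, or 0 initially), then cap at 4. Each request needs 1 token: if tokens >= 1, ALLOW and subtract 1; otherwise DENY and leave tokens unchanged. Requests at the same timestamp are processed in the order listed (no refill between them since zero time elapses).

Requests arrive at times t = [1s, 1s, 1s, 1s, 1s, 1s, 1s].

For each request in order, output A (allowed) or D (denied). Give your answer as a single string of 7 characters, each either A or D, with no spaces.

Answer: AAAADDD

Derivation:
Simulating step by step:
  req#1 t=1s: ALLOW
  req#2 t=1s: ALLOW
  req#3 t=1s: ALLOW
  req#4 t=1s: ALLOW
  req#5 t=1s: DENY
  req#6 t=1s: DENY
  req#7 t=1s: DENY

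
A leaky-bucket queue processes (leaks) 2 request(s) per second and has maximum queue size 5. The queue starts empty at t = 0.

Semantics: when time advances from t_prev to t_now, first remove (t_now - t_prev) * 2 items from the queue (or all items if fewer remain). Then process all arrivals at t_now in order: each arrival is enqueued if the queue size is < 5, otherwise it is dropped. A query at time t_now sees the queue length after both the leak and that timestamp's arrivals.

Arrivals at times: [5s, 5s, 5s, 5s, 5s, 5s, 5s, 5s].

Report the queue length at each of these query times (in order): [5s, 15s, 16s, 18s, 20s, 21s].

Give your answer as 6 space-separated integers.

Queue lengths at query times:
  query t=5s: backlog = 5
  query t=15s: backlog = 0
  query t=16s: backlog = 0
  query t=18s: backlog = 0
  query t=20s: backlog = 0
  query t=21s: backlog = 0

Answer: 5 0 0 0 0 0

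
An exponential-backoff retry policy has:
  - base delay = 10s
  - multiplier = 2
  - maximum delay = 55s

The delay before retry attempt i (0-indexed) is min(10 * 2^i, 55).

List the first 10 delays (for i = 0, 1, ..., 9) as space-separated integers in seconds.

Computing each delay:
  i=0: min(10*2^0, 55) = 10
  i=1: min(10*2^1, 55) = 20
  i=2: min(10*2^2, 55) = 40
  i=3: min(10*2^3, 55) = 55
  i=4: min(10*2^4, 55) = 55
  i=5: min(10*2^5, 55) = 55
  i=6: min(10*2^6, 55) = 55
  i=7: min(10*2^7, 55) = 55
  i=8: min(10*2^8, 55) = 55
  i=9: min(10*2^9, 55) = 55

Answer: 10 20 40 55 55 55 55 55 55 55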